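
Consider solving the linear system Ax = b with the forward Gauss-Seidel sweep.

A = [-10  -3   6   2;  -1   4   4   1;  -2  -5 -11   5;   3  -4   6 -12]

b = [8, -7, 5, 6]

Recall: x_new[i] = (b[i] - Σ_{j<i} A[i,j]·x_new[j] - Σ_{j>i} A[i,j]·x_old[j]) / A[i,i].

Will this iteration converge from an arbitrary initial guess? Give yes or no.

yes

Let D = diag(-10, 4, -11, -12); L, U the strict triangles.
GS T = -(D+L)⁻¹U: row 0 first, T[0,3] = -(2)/(-10) = +0.2000; later rows by forward substitution.
  T[0,:] = [+0.0000  -0.3000  +0.6000  +0.2000]
  T[1,:] = [+0.0000  -0.0750  -0.8500  -0.2000]
  T[2,:] = [+0.0000  +0.0886  +0.2773  +0.5091]
  T[3,:] = [+0.0000  -0.0057  +0.5720  +0.3712]
|λ(T)| sorted: 0.8219, 0.2037, 0.2037, 0.0000.
spectral radius ρ = 0.8219; 0.8219 < 1, so it converges for any x₀.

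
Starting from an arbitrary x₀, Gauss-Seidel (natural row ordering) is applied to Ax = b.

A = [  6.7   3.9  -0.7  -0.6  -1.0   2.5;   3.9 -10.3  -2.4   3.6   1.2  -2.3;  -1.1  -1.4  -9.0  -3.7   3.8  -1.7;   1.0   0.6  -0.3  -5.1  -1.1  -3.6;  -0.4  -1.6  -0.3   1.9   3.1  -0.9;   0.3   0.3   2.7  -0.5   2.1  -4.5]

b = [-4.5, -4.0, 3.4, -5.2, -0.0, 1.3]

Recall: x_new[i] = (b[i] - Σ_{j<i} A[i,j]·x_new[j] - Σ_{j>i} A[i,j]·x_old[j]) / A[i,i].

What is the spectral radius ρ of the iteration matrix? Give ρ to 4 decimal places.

Diagonal D = diag(6.7, -10.3, -9, -5.1, 3.1, -4.5); L, U strict lower/upper.
Gauss-Seidel: T = -(D+L)⁻¹U, row 0 first, T[0,1] = -(3.9)/(6.7) = -0.5821; later rows by forward substitution.
  T[0,:] = [+0.0000 -0.5821 +0.1045 +0.0896 +0.1493 -0.3731]
  T[1,:] = [+0.0000 -0.2204 -0.1935 +0.3834 +0.1730 -0.3646]
  T[2,:] = [+0.0000 +0.1054 +0.0173 -0.4817 +0.3771 -0.0866]
  T[3,:] = [+0.0000 -0.1463 -0.0033 +0.0910 -0.1882 -0.8168]
  T[4,:] = [+0.0000 -0.0890 -0.0827 +0.1071 +0.2604 +0.5463]
  T[5,:] = [+0.0000 -0.0155 -0.0338 -0.2176 +0.3902 +0.2446]
eigenvalue magnitudes: 0.7946, 0.4450, 0.2568, 0.2568, 0.0100, 0.0000.
ρ(T) = max|λ| = 0.7946; 0.7946 < 1: convergent.

0.7946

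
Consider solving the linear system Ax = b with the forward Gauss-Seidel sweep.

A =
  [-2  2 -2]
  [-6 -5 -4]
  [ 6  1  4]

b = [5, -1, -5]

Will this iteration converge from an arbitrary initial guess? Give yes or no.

Split A = D + L + U, D = diag(-2, -5, 4).
GS T = -(D+L)⁻¹U: row 0 first, T[0,2] = -(-2)/(-2) = -1.0000; later rows by forward substitution.
  T[0,:] = [+0.0000  +1.0000  -1.0000]
  T[1,:] = [+0.0000  -1.2000  +0.4000]
  T[2,:] = [+0.0000  -1.2000  +1.4000]
moduli |λ_i(T)| = 1.2000, 1.0000, 0.0000.
ρ = 1.2000; 1.2000 > 1, so it fails to converge.

no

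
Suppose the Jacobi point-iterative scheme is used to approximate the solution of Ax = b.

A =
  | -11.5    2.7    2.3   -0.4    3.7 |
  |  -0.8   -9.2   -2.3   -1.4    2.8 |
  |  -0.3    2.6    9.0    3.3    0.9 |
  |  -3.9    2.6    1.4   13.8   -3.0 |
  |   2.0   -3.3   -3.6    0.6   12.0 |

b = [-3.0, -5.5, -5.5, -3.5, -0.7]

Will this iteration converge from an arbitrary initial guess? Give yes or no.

yes

A = D + L + U where D = diag(-11.5, -9.2, 9, 13.8, 12).
Jacobi: T = -D⁻¹(L+U), T[0,2] = -(2.3)/(-11.5) = +0.2000; T[0,0] = 0.
  T[0,:] = [+0.0000 +0.2348 +0.2000 -0.0348 +0.3217]
  T[1,:] = [-0.0870 +0.0000 -0.2500 -0.1522 +0.3043]
  T[2,:] = [+0.0333 -0.2889 +0.0000 -0.3667 -0.1000]
  T[3,:] = [+0.2826 -0.1884 -0.1014 +0.0000 +0.2174]
  T[4,:] = [-0.1667 +0.2750 +0.3000 -0.0500 +0.0000]
|eigenvalues of T|: 0.5986, 0.4179, 0.4179, 0.2169, 0.0072.
spectral radius ρ = 0.5986; 0.5986 < 1: convergent.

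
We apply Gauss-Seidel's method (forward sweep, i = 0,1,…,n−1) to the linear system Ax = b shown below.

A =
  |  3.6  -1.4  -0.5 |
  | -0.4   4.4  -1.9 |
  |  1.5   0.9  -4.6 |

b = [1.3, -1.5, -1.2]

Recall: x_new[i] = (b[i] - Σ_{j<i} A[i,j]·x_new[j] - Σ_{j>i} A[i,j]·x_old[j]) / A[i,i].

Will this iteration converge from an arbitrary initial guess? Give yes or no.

Let D = diag(3.6, 4.4, -4.6); L, U the strict triangles.
T_GS = -(D+L)⁻¹U: row 0 first, T[0,1] = -(-1.4)/(3.6) = +0.3889; later rows by forward substitution.
  T[0,:] = [+0.0000, +0.3889, +0.1389]
  T[1,:] = [+0.0000, +0.0354, +0.4444]
  T[2,:] = [+0.0000, +0.1337, +0.1322]
|λ(T)| sorted: 0.3324, 0.1648, 0.0000.
ρ = 0.3324; 0.3324 < 1: convergent.

yes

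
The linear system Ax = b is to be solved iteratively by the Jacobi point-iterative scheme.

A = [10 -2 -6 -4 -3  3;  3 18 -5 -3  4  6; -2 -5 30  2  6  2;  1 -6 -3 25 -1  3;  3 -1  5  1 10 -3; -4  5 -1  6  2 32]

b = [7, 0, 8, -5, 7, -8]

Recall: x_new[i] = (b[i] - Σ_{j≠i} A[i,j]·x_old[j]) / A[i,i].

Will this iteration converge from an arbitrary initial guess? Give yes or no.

Write A = D+L+U with D = diag(10, 18, 30, 25, 10, 32).
Jacobi T = -D⁻¹(L+U): T[4,1] = -(-1)/(10) = +0.1000; T[4,4] = 0.
  T[0,:] = [+0.0000  +0.2000  +0.6000  +0.4000  +0.3000  -0.3000]
  T[1,:] = [-0.1667  +0.0000  +0.2778  +0.1667  -0.2222  -0.3333]
  T[2,:] = [+0.0667  +0.1667  +0.0000  -0.0667  -0.2000  -0.0667]
  T[3,:] = [-0.0400  +0.2400  +0.1200  +0.0000  +0.0400  -0.1200]
  T[4,:] = [-0.3000  +0.1000  -0.5000  -0.1000  +0.0000  +0.3000]
  T[5,:] = [+0.1250  -0.1562  +0.0312  -0.1875  -0.0625  +0.0000]
|eigenvalues of T|: 0.5081, 0.3853, 0.3829, 0.3829, 0.1422, 0.0554.
ρ = 0.5081; 0.5081 < 1: convergent.

yes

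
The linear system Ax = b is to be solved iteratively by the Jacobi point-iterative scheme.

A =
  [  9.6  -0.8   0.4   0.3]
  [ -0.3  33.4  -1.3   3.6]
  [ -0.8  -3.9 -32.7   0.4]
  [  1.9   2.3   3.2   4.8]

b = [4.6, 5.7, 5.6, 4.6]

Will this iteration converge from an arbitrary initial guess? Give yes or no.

yes

Let D = diag(9.6, 33.4, -32.7, 4.8); L, U the strict triangles.
Jacobi: T = -D⁻¹(L+U), T[0,3] = -(0.3)/(9.6) = -0.0312; T[0,0] = 0.
  T[0,:] = [+0.0000 +0.0833 -0.0417 -0.0312]
  T[1,:] = [+0.0090 +0.0000 +0.0389 -0.1078]
  T[2,:] = [-0.0245 -0.1193 +0.0000 +0.0122]
  T[3,:] = [-0.3958 -0.4792 -0.6667 +0.0000]
|roots of det(T-λI)|: 0.2710, 0.1383, 0.1383, 0.0051.
ρ(T) = max|λ| = 0.2710; 0.2710 < 1: convergent.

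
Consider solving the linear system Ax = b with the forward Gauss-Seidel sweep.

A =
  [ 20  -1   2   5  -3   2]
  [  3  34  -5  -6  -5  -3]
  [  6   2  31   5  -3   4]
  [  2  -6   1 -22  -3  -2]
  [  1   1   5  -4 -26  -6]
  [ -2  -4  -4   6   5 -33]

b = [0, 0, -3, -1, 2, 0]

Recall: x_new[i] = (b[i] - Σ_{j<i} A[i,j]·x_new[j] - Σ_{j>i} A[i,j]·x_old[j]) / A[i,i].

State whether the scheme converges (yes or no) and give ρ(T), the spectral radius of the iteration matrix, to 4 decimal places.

yes, ρ = 0.1966

Write A = D+L+U with D = diag(20, 34, 31, -22, -26, -33).
GS T = -(D+L)⁻¹U: row 0 first, T[0,1] = -(-1)/(20) = +0.0500; later rows by forward substitution.
  T[0,:] = [+0.0000  +0.0500  -0.1000  -0.2500  +0.1500  -0.1000]
  T[1,:] = [+0.0000  -0.0044  +0.1559  +0.1985  +0.1338  +0.0971]
  T[2,:] = [+0.0000  -0.0094  +0.0093  -0.1257  +0.0591  -0.1159]
  T[3,:] = [+0.0000  +0.0053  -0.0512  -0.0826  -0.1565  -0.1317]
  T[4,:] = [+0.0000  -0.0009  +0.0118  -0.0134  +0.0464  -0.2329]
  T[5,:] = [+0.0000  -0.0005  -0.0215  -0.0107  -0.0539  -0.0509]
|λ(T)| sorted: 0.1966, 0.1538, 0.0500, 0.0387, 0.0387, 0.0000.
spectral radius ρ = 0.1966; 0.1966 < 1, so it converges for any x₀.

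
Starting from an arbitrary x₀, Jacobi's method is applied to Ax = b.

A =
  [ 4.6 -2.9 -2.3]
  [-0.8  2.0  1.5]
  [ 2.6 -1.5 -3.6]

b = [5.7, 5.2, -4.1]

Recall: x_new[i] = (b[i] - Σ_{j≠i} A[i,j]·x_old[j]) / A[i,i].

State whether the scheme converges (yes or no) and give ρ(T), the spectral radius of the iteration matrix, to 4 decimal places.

Write A = D+L+U with D = diag(4.6, 2, -3.6).
Jacobi: T = -D⁻¹(L+U), T[1,0] = -(-0.8)/(2) = +0.4000; T[1,1] = 0.
  T[0,:] = [+0.0000 +0.6304 +0.5000]
  T[1,:] = [+0.4000 +0.0000 -0.7500]
  T[2,:] = [+0.7222 -0.4167 +0.0000]
moduli |λ_i(T)| = 1.1396, 0.6106, 0.6106.
ρ(T) = max|λ| = 1.1396; 1.1396 > 1, so it fails to converge.

no, ρ = 1.1396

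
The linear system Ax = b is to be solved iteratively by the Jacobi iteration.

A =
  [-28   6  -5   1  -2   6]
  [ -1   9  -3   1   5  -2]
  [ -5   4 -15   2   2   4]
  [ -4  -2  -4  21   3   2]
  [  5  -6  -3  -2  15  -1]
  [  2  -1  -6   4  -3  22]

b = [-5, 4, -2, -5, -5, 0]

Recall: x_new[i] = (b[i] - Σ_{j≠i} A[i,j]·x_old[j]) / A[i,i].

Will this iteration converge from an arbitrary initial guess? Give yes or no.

Let D = diag(-28, 9, -15, 21, 15, 22); L, U the strict triangles.
Jacobi: T = -D⁻¹(L+U), T[2,4] = -(2)/(-15) = +0.1333; T[2,2] = 0.
  T[0,:] = [+0.0000, +0.2143, -0.1786, +0.0357, -0.0714, +0.2143]
  T[1,:] = [+0.1111, +0.0000, +0.3333, -0.1111, -0.5556, +0.2222]
  T[2,:] = [-0.3333, +0.2667, +0.0000, +0.1333, +0.1333, +0.2667]
  T[3,:] = [+0.1905, +0.0952, +0.1905, +0.0000, -0.1429, -0.0952]
  T[4,:] = [-0.3333, +0.4000, +0.2000, +0.1333, +0.0000, +0.0667]
  T[5,:] = [-0.0909, +0.0455, +0.2727, -0.1818, +0.1364, +0.0000]
|λ(T)| sorted: 0.5171, 0.4117, 0.3383, 0.3383, 0.2045, 0.2045.
spectral radius ρ = 0.5171; 0.5171 < 1: convergent.

yes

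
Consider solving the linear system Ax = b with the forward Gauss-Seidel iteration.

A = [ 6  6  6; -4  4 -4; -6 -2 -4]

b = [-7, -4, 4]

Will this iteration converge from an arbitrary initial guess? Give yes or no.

no

Diagonal D = diag(6, 4, -4); L, U strict lower/upper.
Gauss-Seidel: T = -(D+L)⁻¹U, row 0 first, T[0,1] = -(6)/(6) = -1.0000; later rows by forward substitution.
  T[0,:] = [+0.0000  -1.0000  -1.0000]
  T[1,:] = [+0.0000  -1.0000  +0.0000]
  T[2,:] = [+0.0000  +2.0000  +1.5000]
|λ(T)| sorted: 1.5000, 1.0000, 0.0000.
ρ(T) = max|λ| = 1.5000; 1.5000 > 1, so it fails to converge.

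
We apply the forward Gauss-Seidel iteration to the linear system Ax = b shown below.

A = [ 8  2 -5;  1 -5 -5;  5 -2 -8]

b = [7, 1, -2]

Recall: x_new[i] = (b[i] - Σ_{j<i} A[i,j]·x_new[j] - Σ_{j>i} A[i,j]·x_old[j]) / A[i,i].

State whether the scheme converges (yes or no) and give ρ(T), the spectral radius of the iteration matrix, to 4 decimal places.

Diagonal D = diag(8, -5, -8); L, U strict lower/upper.
GS T = -(D+L)⁻¹U: row 0 first, T[0,1] = -(2)/(8) = -0.2500; later rows by forward substitution.
  T[0,:] = [+0.0000 -0.2500 +0.6250]
  T[1,:] = [+0.0000 -0.0500 -0.8750]
  T[2,:] = [+0.0000 -0.1437 +0.6094]
|eigenvalues of T|: 0.7639, 0.2045, 0.0000.
ρ = 0.7639; 0.7639 < 1 ⇒ converges.

yes, ρ = 0.7639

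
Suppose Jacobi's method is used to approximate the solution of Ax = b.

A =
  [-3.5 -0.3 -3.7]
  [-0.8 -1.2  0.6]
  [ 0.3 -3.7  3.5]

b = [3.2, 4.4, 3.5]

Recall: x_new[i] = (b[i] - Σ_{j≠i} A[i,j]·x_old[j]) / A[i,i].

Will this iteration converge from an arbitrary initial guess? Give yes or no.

Diagonal D = diag(-3.5, -1.2, 3.5); L, U strict lower/upper.
T_J = -D⁻¹(L+U): T[1,0] = -(-0.8)/(-1.2) = -0.6667; T[1,1] = 0.
  T[0,:] = [+0.0000, -0.0857, -1.0571]
  T[1,:] = [-0.6667, +0.0000, +0.5000]
  T[2,:] = [-0.0857, +1.0571, +0.0000]
|roots of det(T-λI)|: 1.1517, 0.8063, 0.8063.
ρ(T) = max|λ| = 1.1517; 1.1517 > 1, so it fails to converge.

no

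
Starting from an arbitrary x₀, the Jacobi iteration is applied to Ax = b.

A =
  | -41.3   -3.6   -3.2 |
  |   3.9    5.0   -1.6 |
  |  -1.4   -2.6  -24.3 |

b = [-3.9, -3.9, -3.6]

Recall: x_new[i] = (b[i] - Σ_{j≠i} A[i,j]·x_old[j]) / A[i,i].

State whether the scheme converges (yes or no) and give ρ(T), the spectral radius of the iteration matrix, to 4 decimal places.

Diagonal D = diag(-41.3, 5, -24.3); L, U strict lower/upper.
T_J = -D⁻¹(L+U): T[2,0] = -(-1.4)/(-24.3) = -0.0576; T[2,2] = 0.
  T[0,:] = [+0.0000 -0.0872 -0.0775]
  T[1,:] = [-0.7800 +0.0000 +0.3200]
  T[2,:] = [-0.0576 -0.1070 +0.0000]
eigenvalue magnitudes: 0.2415, 0.1418, 0.1418.
ρ(T) = max|λ| = 0.2415; 0.2415 < 1, so it converges for any x₀.

yes, ρ = 0.2415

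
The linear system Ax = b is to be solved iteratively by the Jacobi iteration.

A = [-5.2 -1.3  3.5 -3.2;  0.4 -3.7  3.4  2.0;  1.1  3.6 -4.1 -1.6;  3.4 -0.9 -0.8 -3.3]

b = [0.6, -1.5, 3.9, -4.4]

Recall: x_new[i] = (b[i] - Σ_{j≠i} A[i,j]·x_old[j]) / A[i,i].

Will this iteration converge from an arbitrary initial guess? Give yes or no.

no

Split A = D + L + U, D = diag(-5.2, -3.7, -4.1, -3.3).
T_J = -D⁻¹(L+U): T[3,0] = -(3.4)/(-3.3) = +1.0303; T[3,3] = 0.
  T[0,:] = [+0.0000  -0.2500  +0.6731  -0.6154]
  T[1,:] = [+0.1081  +0.0000  +0.9189  +0.5405]
  T[2,:] = [+0.2683  +0.8780  +0.0000  -0.3902]
  T[3,:] = [+1.0303  -0.2727  -0.2424  +0.0000]
|λ(T)| sorted: 1.1633, 0.9842, 0.9505, 0.9505.
spectral radius ρ = 1.1633; 1.1633 > 1, so it fails to converge.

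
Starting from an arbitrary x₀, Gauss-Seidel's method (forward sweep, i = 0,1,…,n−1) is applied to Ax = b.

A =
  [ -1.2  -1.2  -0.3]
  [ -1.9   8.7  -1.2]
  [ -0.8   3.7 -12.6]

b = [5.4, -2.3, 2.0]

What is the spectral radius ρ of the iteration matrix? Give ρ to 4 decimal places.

Diagonal D = diag(-1.2, 8.7, -12.6); L, U strict lower/upper.
GS T = -(D+L)⁻¹U: row 0 first, T[0,1] = -(-1.2)/(-1.2) = -1.0000; later rows by forward substitution.
  T[0,:] = [+0.0000, -1.0000, -0.2500]
  T[1,:] = [+0.0000, -0.2184, +0.0833]
  T[2,:] = [+0.0000, -0.0006, +0.0403]
|roots of det(T-λI)|: 0.2182, 0.0401, 0.0000.
ρ(T) = max|λ| = 0.2182; 0.2182 < 1: convergent.

0.2182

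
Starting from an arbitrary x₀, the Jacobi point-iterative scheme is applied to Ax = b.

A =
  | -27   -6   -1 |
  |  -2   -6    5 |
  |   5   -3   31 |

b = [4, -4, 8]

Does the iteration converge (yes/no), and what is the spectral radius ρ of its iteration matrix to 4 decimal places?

yes, ρ = 0.4754

Split A = D + L + U, D = diag(-27, -6, 31).
T_J = -D⁻¹(L+U): T[0,1] = -(-6)/(-27) = -0.2222; T[0,0] = 0.
  T[0,:] = [+0.0000  -0.2222  -0.0370]
  T[1,:] = [-0.3333  +0.0000  +0.8333]
  T[2,:] = [-0.1613  +0.0968  +0.0000]
|eigenvalues of T|: 0.4754, 0.2556, 0.2556.
ρ = 0.4754; 0.4754 < 1: convergent.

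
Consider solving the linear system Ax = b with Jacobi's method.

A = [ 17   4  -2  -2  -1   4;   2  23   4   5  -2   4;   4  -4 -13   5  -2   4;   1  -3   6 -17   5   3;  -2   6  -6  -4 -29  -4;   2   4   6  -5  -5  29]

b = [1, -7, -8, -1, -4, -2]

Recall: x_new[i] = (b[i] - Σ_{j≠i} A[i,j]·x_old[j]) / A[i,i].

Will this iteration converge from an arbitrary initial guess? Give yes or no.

yes

A = D + L + U where D = diag(17, 23, -13, -17, -29, 29).
Jacobi: T = -D⁻¹(L+U), T[3,5] = -(3)/(-17) = +0.1765; T[3,3] = 0.
  T[0,:] = [+0.0000  -0.2353  +0.1176  +0.1176  +0.0588  -0.2353]
  T[1,:] = [-0.0870  +0.0000  -0.1739  -0.2174  +0.0870  -0.1739]
  T[2,:] = [+0.3077  -0.3077  +0.0000  +0.3846  -0.1538  +0.3077]
  T[3,:] = [+0.0588  -0.1765  +0.3529  +0.0000  +0.2941  +0.1765]
  T[4,:] = [-0.0690  +0.2069  -0.2069  -0.1379  +0.0000  -0.1379]
  T[5,:] = [-0.0690  -0.1379  -0.2069  +0.1724  +0.1724  +0.0000]
|λ(T)| sorted: 0.5258, 0.3417, 0.3417, 0.2592, 0.1860, 0.1860.
ρ(T) = max|λ| = 0.5258; 0.5258 < 1, so it converges for any x₀.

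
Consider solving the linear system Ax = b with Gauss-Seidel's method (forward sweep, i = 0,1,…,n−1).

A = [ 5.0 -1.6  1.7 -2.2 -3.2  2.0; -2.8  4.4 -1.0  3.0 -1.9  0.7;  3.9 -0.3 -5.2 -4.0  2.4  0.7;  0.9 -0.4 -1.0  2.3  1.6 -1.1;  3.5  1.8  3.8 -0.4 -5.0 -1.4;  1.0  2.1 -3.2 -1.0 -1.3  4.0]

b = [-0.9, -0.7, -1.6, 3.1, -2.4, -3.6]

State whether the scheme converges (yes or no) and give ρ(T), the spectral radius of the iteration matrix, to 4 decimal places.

Diagonal D = diag(5, 4.4, -5.2, 2.3, -5, 4); L, U strict lower/upper.
T_GS = -(D+L)⁻¹U: row 0 first, T[0,3] = -(-2.2)/(5) = +0.4400; later rows by forward substitution.
  T[0,:] = [+0.0000 +0.3200 -0.3400 +0.4400 +0.6400 -0.4000]
  T[1,:] = [+0.0000 +0.2036 +0.0109 -0.4018 +0.8391 -0.4136]
  T[2,:] = [+0.0000 +0.2283 -0.2556 -0.4160 +0.8931 -0.1415]
  T[3,:] = [+0.0000 +0.0094 +0.0238 -0.4229 -0.4118 +0.5013]
  T[4,:] = [+0.0000 +0.4700 -0.4303 -0.1190 +1.4618 -0.8566]
  T[5,:] = [+0.0000 +0.1508 -0.2591 -0.3763 +0.4861 +0.0509]
|eigenvalues of T|: 1.1638, 0.2671, 0.2671, 0.1811, 0.1811, 0.0000.
ρ(T) = max|λ| = 1.1638; 1.1638 > 1, so it fails to converge.

no, ρ = 1.1638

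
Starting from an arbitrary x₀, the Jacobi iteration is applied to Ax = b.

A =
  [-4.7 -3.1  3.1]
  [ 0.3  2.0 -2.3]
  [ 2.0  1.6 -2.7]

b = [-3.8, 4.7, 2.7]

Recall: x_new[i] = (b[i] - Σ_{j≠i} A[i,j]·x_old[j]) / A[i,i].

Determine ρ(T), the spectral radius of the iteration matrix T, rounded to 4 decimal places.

Let D = diag(-4.7, 2, -2.7); L, U the strict triangles.
T_J = -D⁻¹(L+U): T[1,2] = -(-2.3)/(2) = +1.1500; T[1,1] = 0.
  T[0,:] = [+0.0000 -0.6596 +0.6596]
  T[1,:] = [-0.1500 +0.0000 +1.1500]
  T[2,:] = [+0.7407 +0.5926 +0.0000]
|roots of det(T-λI)|: 1.3189, 0.6859, 0.6859.
ρ = 1.3189; 1.3189 > 1 ⇒ diverges.

1.3189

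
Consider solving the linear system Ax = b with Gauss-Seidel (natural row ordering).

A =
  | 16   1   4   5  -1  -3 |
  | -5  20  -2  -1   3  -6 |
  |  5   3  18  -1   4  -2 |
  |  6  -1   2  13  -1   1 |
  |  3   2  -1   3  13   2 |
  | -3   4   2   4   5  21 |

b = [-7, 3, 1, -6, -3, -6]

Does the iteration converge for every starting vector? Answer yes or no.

yes

A = D + L + U where D = diag(16, 20, 18, 13, 13, 21).
Gauss-Seidel: T = -(D+L)⁻¹U, row 0 first, T[0,3] = -(5)/(16) = -0.3125; later rows by forward substitution.
  T[0,:] = [+0.0000 -0.0625 -0.2500 -0.3125 +0.0625 +0.1875]
  T[1,:] = [+0.0000 -0.0156 +0.0375 -0.0281 -0.1344 +0.3469]
  T[2,:] = [+0.0000 +0.0200 +0.0632 +0.1470 -0.2172 +0.0012]
  T[3,:] = [+0.0000 +0.0246 +0.1085 +0.1194 +0.0712 -0.1370]
  T[4,:] = [+0.0000 +0.0127 +0.0317 +0.0602 -0.0269 -0.2188]
  T[5,:] = [+0.0000 -0.0156 -0.0771 -0.0904 +0.0481 +0.0388]
eigenvalue magnitudes: 0.1760, 0.0894, 0.0770, 0.0770, 0.0063, 0.0000.
ρ(T) = max|λ| = 0.1760; 0.1760 < 1 ⇒ converges.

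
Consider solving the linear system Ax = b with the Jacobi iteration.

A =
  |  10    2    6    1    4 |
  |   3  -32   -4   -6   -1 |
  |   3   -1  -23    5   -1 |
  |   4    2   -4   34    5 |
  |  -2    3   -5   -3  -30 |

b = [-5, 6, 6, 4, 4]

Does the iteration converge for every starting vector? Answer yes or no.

A = D + L + U where D = diag(10, -32, -23, 34, -30).
Jacobi: T = -D⁻¹(L+U), T[1,4] = -(-1)/(-32) = -0.0312; T[1,1] = 0.
  T[0,:] = [+0.0000  -0.2000  -0.6000  -0.1000  -0.4000]
  T[1,:] = [+0.0938  +0.0000  -0.1250  -0.1875  -0.0312]
  T[2,:] = [+0.1304  -0.0435  +0.0000  +0.2174  -0.0435]
  T[3,:] = [-0.1176  -0.0588  +0.1176  +0.0000  -0.1471]
  T[4,:] = [-0.0667  +0.1000  -0.1667  -0.1000  +0.0000]
|λ(T)| sorted: 0.3200, 0.2708, 0.2708, 0.1522, 0.1522.
spectral radius ρ = 0.3200; 0.3200 < 1 ⇒ converges.

yes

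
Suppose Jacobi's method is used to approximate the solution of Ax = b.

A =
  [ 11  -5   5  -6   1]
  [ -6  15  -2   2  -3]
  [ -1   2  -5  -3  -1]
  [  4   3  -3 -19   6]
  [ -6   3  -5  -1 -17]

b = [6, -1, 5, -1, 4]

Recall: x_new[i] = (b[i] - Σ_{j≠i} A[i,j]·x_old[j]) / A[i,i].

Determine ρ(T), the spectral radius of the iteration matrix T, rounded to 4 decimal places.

0.8484

Diagonal D = diag(11, 15, -5, -19, -17); L, U strict lower/upper.
Jacobi T = -D⁻¹(L+U): T[1,4] = -(-3)/(15) = +0.2000; T[1,1] = 0.
  T[0,:] = [+0.0000 +0.4545 -0.4545 +0.5455 -0.0909]
  T[1,:] = [+0.4000 +0.0000 +0.1333 -0.1333 +0.2000]
  T[2,:] = [-0.2000 +0.4000 +0.0000 -0.6000 -0.2000]
  T[3,:] = [+0.2105 +0.1579 -0.1579 +0.0000 +0.3158]
  T[4,:] = [-0.3529 +0.1765 -0.2941 -0.0588 +0.0000]
moduli |λ_i(T)| = 0.8484, 0.5720, 0.4414, 0.1109, 0.1109.
spectral radius ρ = 0.8484; 0.8484 < 1, so it converges for any x₀.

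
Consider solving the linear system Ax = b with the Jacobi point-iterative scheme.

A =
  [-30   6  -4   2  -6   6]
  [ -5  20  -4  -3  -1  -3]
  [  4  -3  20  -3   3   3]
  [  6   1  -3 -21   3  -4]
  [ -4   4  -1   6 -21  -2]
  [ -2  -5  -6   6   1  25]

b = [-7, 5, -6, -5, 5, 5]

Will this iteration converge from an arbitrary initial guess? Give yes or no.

Split A = D + L + U, D = diag(-30, 20, 20, -21, -21, 25).
Jacobi: T = -D⁻¹(L+U), T[4,3] = -(6)/(-21) = +0.2857; T[4,4] = 0.
  T[0,:] = [+0.0000, +0.2000, -0.1333, +0.0667, -0.2000, +0.2000]
  T[1,:] = [+0.2500, +0.0000, +0.2000, +0.1500, +0.0500, +0.1500]
  T[2,:] = [-0.2000, +0.1500, +0.0000, +0.1500, -0.1500, -0.1500]
  T[3,:] = [+0.2857, +0.0476, -0.1429, +0.0000, +0.1429, -0.1905]
  T[4,:] = [-0.1905, +0.1905, -0.0476, +0.2857, +0.0000, -0.0952]
  T[5,:] = [+0.0800, +0.2000, +0.2400, -0.2400, -0.0400, +0.0000]
moduli |λ_i(T)| = 0.5378, 0.3456, 0.3085, 0.3085, 0.2481, 0.2481.
ρ(T) = max|λ| = 0.5378; 0.5378 < 1: convergent.

yes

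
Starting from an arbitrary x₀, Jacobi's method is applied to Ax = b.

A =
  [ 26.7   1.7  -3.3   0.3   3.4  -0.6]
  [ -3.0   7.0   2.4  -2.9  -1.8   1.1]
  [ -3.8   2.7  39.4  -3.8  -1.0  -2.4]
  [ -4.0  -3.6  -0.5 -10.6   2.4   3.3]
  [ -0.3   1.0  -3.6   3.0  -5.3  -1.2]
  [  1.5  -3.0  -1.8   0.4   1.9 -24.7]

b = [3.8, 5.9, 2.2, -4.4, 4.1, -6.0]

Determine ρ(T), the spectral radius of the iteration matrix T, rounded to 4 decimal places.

Diagonal D = diag(26.7, 7, 39.4, -10.6, -5.3, -24.7); L, U strict lower/upper.
Jacobi: T = -D⁻¹(L+U), T[3,5] = -(3.3)/(-10.6) = +0.3113; T[3,3] = 0.
  T[0,:] = [+0.0000  -0.0637  +0.1236  -0.0112  -0.1273  +0.0225]
  T[1,:] = [+0.4286  +0.0000  -0.3429  +0.4143  +0.2571  -0.1571]
  T[2,:] = [+0.0964  -0.0685  +0.0000  +0.0964  +0.0254  +0.0609]
  T[3,:] = [-0.3774  -0.3396  -0.0472  +0.0000  +0.2264  +0.3113]
  T[4,:] = [-0.0566  +0.1887  -0.6792  +0.5660  +0.0000  -0.2264]
  T[5,:] = [+0.0607  -0.1215  -0.0729  +0.0162  +0.0769  +0.0000]
eigenvalue magnitudes: 0.4160, 0.3352, 0.3211, 0.3211, 0.1023, 0.1023.
spectral radius ρ = 0.4160; 0.4160 < 1, so it converges for any x₀.

0.4160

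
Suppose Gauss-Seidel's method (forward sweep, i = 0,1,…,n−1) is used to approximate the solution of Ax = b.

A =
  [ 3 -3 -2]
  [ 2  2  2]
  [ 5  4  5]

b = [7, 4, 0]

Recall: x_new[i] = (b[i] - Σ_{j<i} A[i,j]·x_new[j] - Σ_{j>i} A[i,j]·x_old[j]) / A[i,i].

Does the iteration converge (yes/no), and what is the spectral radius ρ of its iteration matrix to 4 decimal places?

no, ρ = 1.1805

Write A = D+L+U with D = diag(3, 2, 5).
Gauss-Seidel: T = -(D+L)⁻¹U, row 0 first, T[0,1] = -(-3)/(3) = +1.0000; later rows by forward substitution.
  T[0,:] = [+0.0000, +1.0000, +0.6667]
  T[1,:] = [+0.0000, -1.0000, -1.6667]
  T[2,:] = [+0.0000, -0.2000, +0.6667]
|eigenvalues of T|: 1.1805, 0.8471, 0.0000.
ρ(T) = max|λ| = 1.1805; 1.1805 > 1 ⇒ diverges.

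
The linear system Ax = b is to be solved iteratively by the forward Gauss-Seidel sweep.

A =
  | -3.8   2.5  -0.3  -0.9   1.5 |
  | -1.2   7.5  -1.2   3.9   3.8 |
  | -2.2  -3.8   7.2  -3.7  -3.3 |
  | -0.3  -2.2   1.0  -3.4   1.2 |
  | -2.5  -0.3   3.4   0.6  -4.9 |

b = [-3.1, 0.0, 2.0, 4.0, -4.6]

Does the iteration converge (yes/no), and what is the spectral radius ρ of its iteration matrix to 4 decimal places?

A = D + L + U where D = diag(-3.8, 7.5, 7.2, -3.4, -4.9).
GS T = -(D+L)⁻¹U: row 0 first, T[0,3] = -(-0.9)/(-3.8) = -0.2368; later rows by forward substitution.
  T[0,:] = [+0.0000 +0.6579 -0.0789 -0.2368 +0.3947]
  T[1,:] = [+0.0000 +0.1053 +0.1474 -0.5579 -0.4435]
  T[2,:] = [+0.0000 +0.2566 +0.0537 +0.1471 +0.3449]
  T[3,:] = [+0.0000 -0.0507 -0.0726 +0.4251 +0.7065]
  T[4,:] = [+0.0000 -0.1703 +0.0596 +0.3091 +0.1516]
eigenvalue magnitudes: 0.9180, 0.2205, 0.2194, 0.2194, 0.0000.
ρ(T) = max|λ| = 0.9180; 0.9180 < 1, so it converges for any x₀.

yes, ρ = 0.9180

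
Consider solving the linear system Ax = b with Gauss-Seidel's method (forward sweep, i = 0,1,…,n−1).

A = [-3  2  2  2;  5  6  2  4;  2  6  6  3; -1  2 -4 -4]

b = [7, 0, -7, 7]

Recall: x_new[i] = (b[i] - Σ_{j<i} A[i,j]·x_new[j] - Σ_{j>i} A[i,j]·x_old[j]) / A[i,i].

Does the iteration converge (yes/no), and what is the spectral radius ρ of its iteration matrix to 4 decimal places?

no, ρ = 1.5248

Write A = D+L+U with D = diag(-3, 6, 6, -4).
T_GS = -(D+L)⁻¹U: row 0 first, T[0,2] = -(2)/(-3) = +0.6667; later rows by forward substitution.
  T[0,:] = [+0.0000, +0.6667, +0.6667, +0.6667]
  T[1,:] = [+0.0000, -0.5556, -0.8889, -1.2222]
  T[2,:] = [+0.0000, +0.3333, +0.6667, +0.5000]
  T[3,:] = [+0.0000, -0.7778, -1.2778, -1.2778]
eigenvalue magnitudes: 1.5248, 0.2967, 0.0614, 0.0000.
spectral radius ρ = 1.5248; 1.5248 > 1: divergent.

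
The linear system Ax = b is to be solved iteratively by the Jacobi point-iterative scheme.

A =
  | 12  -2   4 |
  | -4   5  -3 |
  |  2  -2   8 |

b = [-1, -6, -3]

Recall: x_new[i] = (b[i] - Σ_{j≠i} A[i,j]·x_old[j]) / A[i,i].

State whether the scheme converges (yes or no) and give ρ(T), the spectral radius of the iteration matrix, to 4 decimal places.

Let D = diag(12, 5, 8); L, U the strict triangles.
Jacobi: T = -D⁻¹(L+U), T[0,1] = -(-2)/(12) = +0.1667; T[0,0] = 0.
  T[0,:] = [+0.0000  +0.1667  -0.3333]
  T[1,:] = [+0.8000  +0.0000  +0.6000]
  T[2,:] = [-0.2500  +0.2500  +0.0000]
|eigenvalues of T|: 0.7048, 0.3606, 0.3606.
spectral radius ρ = 0.7048; 0.7048 < 1 ⇒ converges.

yes, ρ = 0.7048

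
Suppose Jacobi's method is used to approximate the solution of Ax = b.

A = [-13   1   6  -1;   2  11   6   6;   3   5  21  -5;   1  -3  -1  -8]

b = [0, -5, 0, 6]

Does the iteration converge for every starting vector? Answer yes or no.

Let D = diag(-13, 11, 21, -8); L, U the strict triangles.
Jacobi T = -D⁻¹(L+U): T[0,2] = -(6)/(-13) = +0.4615; T[0,0] = 0.
  T[0,:] = [+0.0000  +0.0769  +0.4615  -0.0769]
  T[1,:] = [-0.1818  +0.0000  -0.5455  -0.5455]
  T[2,:] = [-0.1429  -0.2381  +0.0000  +0.2381]
  T[3,:] = [+0.1250  -0.3750  -0.1250  +0.0000]
moduli |λ_i(T)| = 0.6236, 0.4713, 0.3193, 0.3193.
spectral radius ρ = 0.6236; 0.6236 < 1: convergent.

yes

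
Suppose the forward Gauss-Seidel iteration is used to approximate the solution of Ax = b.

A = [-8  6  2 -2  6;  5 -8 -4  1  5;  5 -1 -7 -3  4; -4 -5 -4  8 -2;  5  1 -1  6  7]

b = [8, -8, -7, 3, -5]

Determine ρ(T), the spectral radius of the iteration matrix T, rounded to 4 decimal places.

1.6433

Diagonal D = diag(-8, -8, -7, 8, 7); L, U strict lower/upper.
Gauss-Seidel: T = -(D+L)⁻¹U, row 0 first, T[0,1] = -(6)/(-8) = +0.7500; later rows by forward substitution.
  T[0,:] = [+0.0000  +0.7500  +0.2500  -0.2500  +0.7500]
  T[1,:] = [+0.0000  +0.4688  -0.3438  -0.0312  +1.0938]
  T[2,:] = [+0.0000  +0.4688  +0.2277  -0.6027  +0.9509]
  T[3,:] = [+0.0000  +0.9023  +0.0240  -0.4459  +1.7840]
  T[4,:] = [+0.0000  -1.3092  -0.1175  +0.4791  -2.0853]
|roots of det(T-λI)|: 1.6433, 0.5318, 0.1812, 0.1812, 0.0000.
ρ = 1.6433; 1.6433 > 1: divergent.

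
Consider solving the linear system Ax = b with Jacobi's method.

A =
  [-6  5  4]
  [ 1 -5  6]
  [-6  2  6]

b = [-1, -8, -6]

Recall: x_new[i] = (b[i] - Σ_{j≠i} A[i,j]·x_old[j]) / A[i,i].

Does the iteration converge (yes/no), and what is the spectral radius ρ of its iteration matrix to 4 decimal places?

Diagonal D = diag(-6, -5, 6); L, U strict lower/upper.
Jacobi T = -D⁻¹(L+U): T[2,0] = -(-6)/(6) = +1.0000; T[2,2] = 0.
  T[0,:] = [+0.0000 +0.8333 +0.6667]
  T[1,:] = [+0.2000 +0.0000 +1.2000]
  T[2,:] = [+1.0000 -0.3333 +0.0000]
|λ(T)| sorted: 1.1307, 0.9193, 0.9193.
ρ(T) = max|λ| = 1.1307; 1.1307 > 1: divergent.

no, ρ = 1.1307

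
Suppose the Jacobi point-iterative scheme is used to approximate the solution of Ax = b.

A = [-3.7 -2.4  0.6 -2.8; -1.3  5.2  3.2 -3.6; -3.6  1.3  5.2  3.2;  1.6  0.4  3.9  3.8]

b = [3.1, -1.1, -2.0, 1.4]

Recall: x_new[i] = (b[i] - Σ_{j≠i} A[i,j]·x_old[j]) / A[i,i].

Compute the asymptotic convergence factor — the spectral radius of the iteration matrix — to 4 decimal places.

Write A = D+L+U with D = diag(-3.7, 5.2, 5.2, 3.8).
Jacobi: T = -D⁻¹(L+U), T[2,3] = -(3.2)/(5.2) = -0.6154; T[2,2] = 0.
  T[0,:] = [+0.0000 -0.6486 +0.1622 -0.7568]
  T[1,:] = [+0.2500 +0.0000 -0.6154 +0.6923]
  T[2,:] = [+0.6923 -0.2500 +0.0000 -0.6154]
  T[3,:] = [-0.4211 -0.1053 -1.0263 +0.0000]
|eigenvalues of T|: 1.4230, 0.7620, 0.7620, 0.5035.
spectral radius ρ = 1.4230; 1.4230 > 1, so it fails to converge.

1.4230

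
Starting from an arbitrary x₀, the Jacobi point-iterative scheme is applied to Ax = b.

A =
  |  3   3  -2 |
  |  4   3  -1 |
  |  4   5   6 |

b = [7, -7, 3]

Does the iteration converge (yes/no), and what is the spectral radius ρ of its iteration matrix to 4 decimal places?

no, ρ = 1.1914

Let D = diag(3, 3, 6); L, U the strict triangles.
T_J = -D⁻¹(L+U): T[0,2] = -(-2)/(3) = +0.6667; T[0,0] = 0.
  T[0,:] = [+0.0000  -1.0000  +0.6667]
  T[1,:] = [-1.3333  +0.0000  +0.3333]
  T[2,:] = [-0.6667  -0.8333  +0.0000]
|λ(T)| sorted: 1.1914, 0.8990, 0.8990.
spectral radius ρ = 1.1914; 1.1914 > 1 ⇒ diverges.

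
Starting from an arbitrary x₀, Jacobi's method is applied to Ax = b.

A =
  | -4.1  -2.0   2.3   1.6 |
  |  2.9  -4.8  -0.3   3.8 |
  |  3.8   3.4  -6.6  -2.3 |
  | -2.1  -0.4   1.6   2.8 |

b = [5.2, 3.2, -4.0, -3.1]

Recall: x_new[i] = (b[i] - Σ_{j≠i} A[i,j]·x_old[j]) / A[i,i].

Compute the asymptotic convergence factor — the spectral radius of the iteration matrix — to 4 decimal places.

Let D = diag(-4.1, -4.8, -6.6, 2.8); L, U the strict triangles.
Jacobi: T = -D⁻¹(L+U), T[0,3] = -(1.6)/(-4.1) = +0.3902; T[0,0] = 0.
  T[0,:] = [+0.0000  -0.4878  +0.5610  +0.3902]
  T[1,:] = [+0.6042  +0.0000  -0.0625  +0.7917]
  T[2,:] = [+0.5758  +0.5152  +0.0000  -0.3485]
  T[3,:] = [+0.7500  +0.1429  -0.5714  +0.0000]
|eigenvalues of T|: 1.1335, 0.6022, 0.6022, 0.5692.
ρ(T) = max|λ| = 1.1335; 1.1335 > 1: divergent.

1.1335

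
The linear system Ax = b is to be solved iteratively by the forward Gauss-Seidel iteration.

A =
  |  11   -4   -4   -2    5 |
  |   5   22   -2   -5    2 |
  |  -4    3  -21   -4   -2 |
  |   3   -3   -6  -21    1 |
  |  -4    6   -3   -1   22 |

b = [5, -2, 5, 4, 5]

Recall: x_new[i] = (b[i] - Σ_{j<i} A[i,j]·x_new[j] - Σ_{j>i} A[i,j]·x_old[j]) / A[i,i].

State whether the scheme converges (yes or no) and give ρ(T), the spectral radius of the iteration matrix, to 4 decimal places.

Let D = diag(11, 22, -21, -21, 22); L, U the strict triangles.
GS T = -(D+L)⁻¹U: row 0 first, T[0,2] = -(-4)/(11) = +0.3636; later rows by forward substitution.
  T[0,:] = [+0.0000 +0.3636 +0.3636 +0.1818 -0.4545]
  T[1,:] = [+0.0000 -0.0826 +0.0083 +0.1860 +0.0124]
  T[2,:] = [+0.0000 -0.0811 -0.0681 -0.1985 -0.0069]
  T[3,:] = [+0.0000 +0.0869 +0.0702 +0.0561 -0.0171]
  T[4,:] = [+0.0000 +0.0816 +0.0578 -0.0422 -0.0877]
|λ(T)| sorted: 0.1756, 0.0702, 0.0702, 0.0629, 0.0000.
ρ = 0.1756; 0.1756 < 1, so it converges for any x₀.

yes, ρ = 0.1756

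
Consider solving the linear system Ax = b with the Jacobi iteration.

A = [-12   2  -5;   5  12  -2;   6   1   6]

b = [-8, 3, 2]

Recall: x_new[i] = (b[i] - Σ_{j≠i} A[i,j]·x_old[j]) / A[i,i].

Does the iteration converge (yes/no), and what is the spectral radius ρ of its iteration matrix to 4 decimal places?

yes, ρ = 0.6389

Split A = D + L + U, D = diag(-12, 12, 6).
Jacobi: T = -D⁻¹(L+U), T[2,0] = -(6)/(6) = -1.0000; T[2,2] = 0.
  T[0,:] = [+0.0000 +0.1667 -0.4167]
  T[1,:] = [-0.4167 +0.0000 +0.1667]
  T[2,:] = [-1.0000 -0.1667 +0.0000]
eigenvalue magnitudes: 0.6389, 0.4347, 0.2042.
spectral radius ρ = 0.6389; 0.6389 < 1: convergent.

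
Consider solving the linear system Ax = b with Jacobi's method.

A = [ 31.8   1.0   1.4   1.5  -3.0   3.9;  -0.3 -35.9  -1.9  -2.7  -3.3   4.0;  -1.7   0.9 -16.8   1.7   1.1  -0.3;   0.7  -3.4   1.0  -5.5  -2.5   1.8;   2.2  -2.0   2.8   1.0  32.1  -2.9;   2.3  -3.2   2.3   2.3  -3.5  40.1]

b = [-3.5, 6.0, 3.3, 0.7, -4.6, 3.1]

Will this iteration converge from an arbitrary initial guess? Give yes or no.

A = D + L + U where D = diag(31.8, -35.9, -16.8, -5.5, 32.1, 40.1).
Jacobi: T = -D⁻¹(L+U), T[4,2] = -(2.8)/(32.1) = -0.0872; T[4,4] = 0.
  T[0,:] = [+0.0000, -0.0314, -0.0440, -0.0472, +0.0943, -0.1226]
  T[1,:] = [-0.0084, +0.0000, -0.0529, -0.0752, -0.0919, +0.1114]
  T[2,:] = [-0.1012, +0.0536, +0.0000, +0.1012, +0.0655, -0.0179]
  T[3,:] = [+0.1273, -0.6182, +0.1818, +0.0000, -0.4545, +0.3273]
  T[4,:] = [-0.0685, +0.0623, -0.0872, -0.0312, +0.0000, +0.0903]
  T[5,:] = [-0.0574, +0.0798, -0.0574, -0.0574, +0.0873, +0.0000]
|λ(T)| sorted: 0.2857, 0.1932, 0.1932, 0.0891, 0.0811, 0.0285.
ρ(T) = max|λ| = 0.2857; 0.2857 < 1, so it converges for any x₀.

yes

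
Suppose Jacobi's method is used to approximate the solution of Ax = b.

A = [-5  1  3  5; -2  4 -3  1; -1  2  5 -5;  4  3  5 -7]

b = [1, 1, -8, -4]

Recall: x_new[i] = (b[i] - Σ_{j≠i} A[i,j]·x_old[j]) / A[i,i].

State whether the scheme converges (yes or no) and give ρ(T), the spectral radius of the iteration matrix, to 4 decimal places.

no, ρ = 1.3929

Let D = diag(-5, 4, 5, -7); L, U the strict triangles.
Jacobi T = -D⁻¹(L+U): T[2,0] = -(-1)/(5) = +0.2000; T[2,2] = 0.
  T[0,:] = [+0.0000 +0.2000 +0.6000 +1.0000]
  T[1,:] = [+0.5000 +0.0000 +0.7500 -0.2500]
  T[2,:] = [+0.2000 -0.4000 +0.0000 +1.0000]
  T[3,:] = [+0.5714 +0.4286 +0.7143 +0.0000]
|λ(T)| sorted: 1.3929, 0.6280, 0.6280, 0.5019.
ρ = 1.3929; 1.3929 > 1, so it fails to converge.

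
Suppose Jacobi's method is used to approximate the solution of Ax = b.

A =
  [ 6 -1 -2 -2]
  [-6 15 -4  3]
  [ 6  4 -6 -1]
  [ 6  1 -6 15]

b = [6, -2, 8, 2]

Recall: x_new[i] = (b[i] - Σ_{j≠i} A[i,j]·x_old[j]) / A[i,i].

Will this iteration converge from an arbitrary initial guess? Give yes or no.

yes

Write A = D+L+U with D = diag(6, 15, -6, 15).
T_J = -D⁻¹(L+U): T[1,3] = -(3)/(15) = -0.2000; T[1,1] = 0.
  T[0,:] = [+0.0000 +0.1667 +0.3333 +0.3333]
  T[1,:] = [+0.4000 +0.0000 +0.2667 -0.2000]
  T[2,:] = [+1.0000 +0.6667 +0.0000 -0.1667]
  T[3,:] = [-0.4000 -0.0667 +0.4000 +0.0000]
moduli |λ_i(T)| = 0.8681, 0.4179, 0.4179, 0.4105.
ρ = 0.8681; 0.8681 < 1 ⇒ converges.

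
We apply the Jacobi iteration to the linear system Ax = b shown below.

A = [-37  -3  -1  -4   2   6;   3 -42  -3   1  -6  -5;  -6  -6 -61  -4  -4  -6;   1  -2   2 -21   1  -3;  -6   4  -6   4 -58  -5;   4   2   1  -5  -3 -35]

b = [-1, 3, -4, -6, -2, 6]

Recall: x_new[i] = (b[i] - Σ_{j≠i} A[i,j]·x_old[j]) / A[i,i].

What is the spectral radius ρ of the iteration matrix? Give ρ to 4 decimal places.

Diagonal D = diag(-37, -42, -61, -21, -58, -35); L, U strict lower/upper.
Jacobi: T = -D⁻¹(L+U), T[2,3] = -(-4)/(-61) = -0.0656; T[2,2] = 0.
  T[0,:] = [+0.0000  -0.0811  -0.0270  -0.1081  +0.0541  +0.1622]
  T[1,:] = [+0.0714  +0.0000  -0.0714  +0.0238  -0.1429  -0.1190]
  T[2,:] = [-0.0984  -0.0984  +0.0000  -0.0656  -0.0656  -0.0984]
  T[3,:] = [+0.0476  -0.0952  +0.0952  +0.0000  +0.0476  -0.1429]
  T[4,:] = [-0.1034  +0.0690  -0.1034  +0.0690  +0.0000  -0.0862]
  T[5,:] = [+0.1143  +0.0571  +0.0286  -0.1429  -0.0857  +0.0000]
|roots of det(T-λI)|: 0.2541, 0.1769, 0.1769, 0.1697, 0.1697, 0.0842.
ρ(T) = max|λ| = 0.2541; 0.2541 < 1, so it converges for any x₀.

0.2541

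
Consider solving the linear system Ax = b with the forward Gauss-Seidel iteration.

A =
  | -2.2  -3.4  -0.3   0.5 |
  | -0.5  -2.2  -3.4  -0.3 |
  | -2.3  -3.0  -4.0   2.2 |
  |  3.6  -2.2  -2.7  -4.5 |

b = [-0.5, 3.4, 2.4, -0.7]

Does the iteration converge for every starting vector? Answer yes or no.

no

Let D = diag(-2.2, -2.2, -4, -4.5); L, U the strict triangles.
GS T = -(D+L)⁻¹U: row 0 first, T[0,3] = -(0.5)/(-2.2) = +0.2273; later rows by forward substitution.
  T[0,:] = [+0.0000  -1.5455  -0.1364  +0.2273]
  T[1,:] = [+0.0000  +0.3512  -1.5145  -0.1880]
  T[2,:] = [+0.0000  +0.6252  +1.2143  +0.5603]
  T[3,:] = [+0.0000  -1.7832  -0.0972  -0.0625]
eigenvalue magnitudes: 1.3445, 0.8841, 0.8841, 0.0000.
ρ = 1.3445; 1.3445 > 1, so it fails to converge.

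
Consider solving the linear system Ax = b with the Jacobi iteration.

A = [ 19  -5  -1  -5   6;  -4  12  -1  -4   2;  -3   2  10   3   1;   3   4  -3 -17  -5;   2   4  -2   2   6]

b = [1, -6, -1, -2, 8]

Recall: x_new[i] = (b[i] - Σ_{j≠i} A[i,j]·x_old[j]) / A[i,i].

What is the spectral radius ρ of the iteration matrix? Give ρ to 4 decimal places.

0.9128

Split A = D + L + U, D = diag(19, 12, 10, -17, 6).
Jacobi: T = -D⁻¹(L+U), T[2,4] = -(1)/(10) = -0.1000; T[2,2] = 0.
  T[0,:] = [+0.0000  +0.2632  +0.0526  +0.2632  -0.3158]
  T[1,:] = [+0.3333  +0.0000  +0.0833  +0.3333  -0.1667]
  T[2,:] = [+0.3000  -0.2000  +0.0000  -0.3000  -0.1000]
  T[3,:] = [+0.1765  +0.2353  -0.1765  +0.0000  -0.2941]
  T[4,:] = [-0.3333  -0.6667  +0.3333  -0.3333  +0.0000]
|roots of det(T-λI)|: 0.9128, 0.3905, 0.3905, 0.3845, 0.1072.
spectral radius ρ = 0.9128; 0.9128 < 1, so it converges for any x₀.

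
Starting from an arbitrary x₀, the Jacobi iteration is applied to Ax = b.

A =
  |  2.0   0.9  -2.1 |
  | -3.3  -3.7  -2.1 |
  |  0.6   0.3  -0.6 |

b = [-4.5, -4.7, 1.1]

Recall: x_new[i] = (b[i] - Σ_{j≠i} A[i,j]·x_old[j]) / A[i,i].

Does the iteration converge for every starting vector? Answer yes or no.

Split A = D + L + U, D = diag(2, -3.7, -0.6).
Jacobi: T = -D⁻¹(L+U), T[1,2] = -(-2.1)/(-3.7) = -0.5676; T[1,1] = 0.
  T[0,:] = [+0.0000  -0.4500  +1.0500]
  T[1,:] = [-0.8919  +0.0000  -0.5676]
  T[2,:] = [+1.0000  +0.5000  +0.0000]
moduli |λ_i(T)| = 1.1622, 0.9742, 0.1880.
ρ(T) = max|λ| = 1.1622; 1.1622 > 1, so it fails to converge.

no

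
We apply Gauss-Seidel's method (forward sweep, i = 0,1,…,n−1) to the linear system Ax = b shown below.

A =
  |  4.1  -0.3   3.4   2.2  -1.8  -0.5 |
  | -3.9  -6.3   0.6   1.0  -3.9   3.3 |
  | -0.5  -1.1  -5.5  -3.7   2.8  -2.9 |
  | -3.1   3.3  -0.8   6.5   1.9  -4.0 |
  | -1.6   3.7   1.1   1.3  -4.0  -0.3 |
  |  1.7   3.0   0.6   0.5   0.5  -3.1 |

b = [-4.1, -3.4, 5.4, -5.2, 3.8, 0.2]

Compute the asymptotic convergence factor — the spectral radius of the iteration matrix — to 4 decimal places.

Let D = diag(4.1, -6.3, -5.5, 6.5, -4, -3.1); L, U the strict triangles.
T_GS = -(D+L)⁻¹U: row 0 first, T[0,5] = -(-0.5)/(4.1) = +0.1220; later rows by forward substitution.
  T[0,:] = [+0.0000  +0.0732  -0.8293  -0.5366  +0.4390  +0.1220]
  T[1,:] = [+0.0000  -0.0453  +0.6086  +0.4909  -0.8908  +0.4483]
  T[2,:] = [+0.0000  +0.0024  -0.0463  -0.7221  +0.6473  -0.6280]
  T[3,:] = [+0.0000  +0.0582  -0.7102  -0.5940  +0.4490  +0.3686]
  T[4,:] = [+0.0000  -0.0516  +0.6511  +0.2771  -0.6757  +0.2380]
  T[5,:] = [+0.0000  -0.0022  +0.1157  -0.0101  -0.5326  +0.4770]
|eigenvalues of T|: 1.5941, 0.6949, 0.2470, 0.2470, 0.0008, 0.0000.
spectral radius ρ = 1.5941; 1.5941 > 1: divergent.

1.5941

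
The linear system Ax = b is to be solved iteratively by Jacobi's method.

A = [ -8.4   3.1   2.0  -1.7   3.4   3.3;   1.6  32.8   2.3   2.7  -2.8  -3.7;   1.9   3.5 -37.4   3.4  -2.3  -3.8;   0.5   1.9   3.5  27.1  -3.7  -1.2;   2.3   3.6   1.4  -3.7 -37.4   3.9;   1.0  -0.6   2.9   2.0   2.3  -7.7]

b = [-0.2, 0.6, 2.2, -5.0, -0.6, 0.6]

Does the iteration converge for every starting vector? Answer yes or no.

yes

Let D = diag(-8.4, 32.8, -37.4, 27.1, -37.4, -7.7); L, U the strict triangles.
T_J = -D⁻¹(L+U): T[3,4] = -(-3.7)/(27.1) = +0.1365; T[3,3] = 0.
  T[0,:] = [+0.0000  +0.3690  +0.2381  -0.2024  +0.4048  +0.3929]
  T[1,:] = [-0.0488  +0.0000  -0.0701  -0.0823  +0.0854  +0.1128]
  T[2,:] = [+0.0508  +0.0936  +0.0000  +0.0909  -0.0615  -0.1016]
  T[3,:] = [-0.0185  -0.0701  -0.1292  +0.0000  +0.1365  +0.0443]
  T[4,:] = [+0.0615  +0.0963  +0.0374  -0.0989  +0.0000  +0.1043]
  T[5,:] = [+0.1299  -0.0779  +0.3766  +0.2597  +0.2987  +0.0000]
|eigenvalues of T|: 0.3832, 0.2394, 0.2394, 0.1002, 0.0798, 0.0798.
spectral radius ρ = 0.3832; 0.3832 < 1 ⇒ converges.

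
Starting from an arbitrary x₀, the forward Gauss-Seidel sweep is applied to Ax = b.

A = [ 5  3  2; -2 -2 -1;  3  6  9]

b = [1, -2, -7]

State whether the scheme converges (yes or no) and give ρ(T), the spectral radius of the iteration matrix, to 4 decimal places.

Diagonal D = diag(5, -2, 9); L, U strict lower/upper.
GS T = -(D+L)⁻¹U: row 0 first, T[0,1] = -(3)/(5) = -0.6000; later rows by forward substitution.
  T[0,:] = [+0.0000 -0.6000 -0.4000]
  T[1,:] = [+0.0000 +0.6000 -0.1000]
  T[2,:] = [+0.0000 -0.2000 +0.2000]
|roots of det(T-λI)|: 0.6449, 0.1551, 0.0000.
ρ = 0.6449; 0.6449 < 1, so it converges for any x₀.

yes, ρ = 0.6449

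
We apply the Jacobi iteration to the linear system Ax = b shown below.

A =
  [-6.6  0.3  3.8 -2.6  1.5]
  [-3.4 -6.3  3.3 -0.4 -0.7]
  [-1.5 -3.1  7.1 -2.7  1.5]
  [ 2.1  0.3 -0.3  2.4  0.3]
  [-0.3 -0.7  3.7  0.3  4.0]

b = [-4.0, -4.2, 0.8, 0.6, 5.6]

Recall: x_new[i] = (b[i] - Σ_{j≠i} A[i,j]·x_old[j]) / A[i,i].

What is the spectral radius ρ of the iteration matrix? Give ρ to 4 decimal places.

1.1241

Split A = D + L + U, D = diag(-6.6, -6.3, 7.1, 2.4, 4).
Jacobi: T = -D⁻¹(L+U), T[2,1] = -(-3.1)/(7.1) = +0.4366; T[2,2] = 0.
  T[0,:] = [+0.0000, +0.0455, +0.5758, -0.3939, +0.2273]
  T[1,:] = [-0.5397, +0.0000, +0.5238, -0.0635, -0.1111]
  T[2,:] = [+0.2113, +0.4366, +0.0000, +0.3803, -0.2113]
  T[3,:] = [-0.8750, -0.1250, +0.1250, +0.0000, -0.1250]
  T[4,:] = [+0.0750, +0.1750, -0.9250, -0.0750, +0.0000]
|roots of det(T-λI)|: 1.1241, 0.6327, 0.6327, 0.1807, 0.1807.
spectral radius ρ = 1.1241; 1.1241 > 1: divergent.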